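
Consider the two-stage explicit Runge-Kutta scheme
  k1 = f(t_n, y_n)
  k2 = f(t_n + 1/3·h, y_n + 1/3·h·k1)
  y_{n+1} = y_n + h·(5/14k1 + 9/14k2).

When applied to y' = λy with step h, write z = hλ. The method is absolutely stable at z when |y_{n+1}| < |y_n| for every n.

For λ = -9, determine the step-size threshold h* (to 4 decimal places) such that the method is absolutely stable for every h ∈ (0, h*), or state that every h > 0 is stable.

(-4.6667,0); λ=-9 ⇒ h* = (14/3)/9 = 0.5185.

With y'=λy (z=hλ):
  k1=λy_n ⇒ h·k1=z·y_n;  k2=λ(1+1/3z)y_n ⇒ h·k2=z(1+1/3z)y_n
  y_{n+1}/y_n = 1 + 5/14z + 9/14z(1+1/3z) = 1 + z + 3/14z²
  ⇒ R(z) = 1 + z + 3/14z².

Solve |R(x)|<1 on ℝ⁻.
x=-0.46: |R|=0.5853
R=1: x+3/14x²=0 ⇒ x=−14/3=-4.6667; min R=1−1/(4·3/14)=-0.1667>−1
Confirm numerically:
  x=-4.126: |R|=0.52197 <1
  x=-3.817: |R|=0.30503 <1
  x=-2.264: |R|=0.16564 <1
  x=-5.193: |R|=1.58570 >1
  x=-5.163: |R|=1.54912 >1
So |R|<1 on (-4.6667, 0).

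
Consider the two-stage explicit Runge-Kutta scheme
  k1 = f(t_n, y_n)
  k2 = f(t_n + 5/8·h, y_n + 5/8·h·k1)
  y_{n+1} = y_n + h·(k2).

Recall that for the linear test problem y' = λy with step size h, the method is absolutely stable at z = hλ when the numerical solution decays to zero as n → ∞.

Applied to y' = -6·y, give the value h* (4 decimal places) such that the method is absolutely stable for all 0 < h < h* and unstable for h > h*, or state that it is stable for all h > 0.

Set f=λy, z=hλ:
  k1=λy_n ⇒ h·k1=z·y_n;  k2=λ(1+5/8z)y_n ⇒ h·k2=z(1+5/8z)y_n
  y_{n+1}/y_n = 1 + z(1+5/8z) = 1 + z + 5/8z²
  so R(z) = 1 + z + 5/8z².

Find x<0 with |R(x)|<1.
x=-0.42: |R|=0.6903
R=1: x+5/8x²=0 ⇒ x=−8/5=-1.6000; min R=1−1/(4·5/8)=0.6000>−1
Confirm numerically:
  x=-1.315: |R|=0.76577 <1
  x=-1.180: |R|=0.69025 <1
  x=-0.856: |R|=0.60196 <1
  x=-1.938: |R|=1.40940 >1
  x=-1.673: |R|=1.07633 >1
Interval (-1.6000, 0).

(-1.6000,0); λ=-6 ⇒ h* = (8/5)/6 = 0.2667.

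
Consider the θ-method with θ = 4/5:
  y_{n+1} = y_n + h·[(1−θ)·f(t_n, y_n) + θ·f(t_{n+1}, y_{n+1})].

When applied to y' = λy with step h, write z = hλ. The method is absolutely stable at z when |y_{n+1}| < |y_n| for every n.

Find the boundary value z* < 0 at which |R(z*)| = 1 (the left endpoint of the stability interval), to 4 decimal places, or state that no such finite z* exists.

With y'=λy (z=hλ):
  y_{n+1} = y_n + z·[1/5·y_n + 4/5·y_{n+1}] ⇒ (1 − 4/5z)y_{n+1} = (1 + 1/5z)y_n
  ⇒ R(z) = (1 + 1/5z)/(1 − 4/5z).

Find x<0 with |R(x)|<1.
x=-0.91: |R|=0.4734
x=-2: |R|=0.2308
x=-10: |R|=0.1111
x=-100: |R|=0.2346
θ=4/5≥1/2 ⇒ |1+1/5x|<|1−4/5x| ∀x<0 ⇒ interval (−∞,0).

unbounded; (−∞, 0).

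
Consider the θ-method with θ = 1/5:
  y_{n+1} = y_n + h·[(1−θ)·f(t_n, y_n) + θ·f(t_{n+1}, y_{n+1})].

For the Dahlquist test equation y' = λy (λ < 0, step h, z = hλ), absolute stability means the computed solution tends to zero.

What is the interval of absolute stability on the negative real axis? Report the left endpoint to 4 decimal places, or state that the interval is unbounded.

(-3.3333, 0).

Test eqn y'=λy, z=hλ:
  y_{n+1} = y_n + z·[4/5·y_n + 1/5·y_{n+1}] ⇒ (1 − 1/5z)y_{n+1} = (1 + 4/5z)y_n
  so R(z) = (1 + 4/5z)/(1 − 1/5z).

Boundary: |R(x)|=1, x<0.
x=-0.39: |R|=0.6382
R=−1: 1+4/5x = −1+1/5x ⇒ -3/5x=2 ⇒ x=2/(-3/5)=-3.3333
Confirm numerically:
  x=-2.937: |R|=0.85020 <1
  x=-2.899: |R|=0.83504 <1
  x=-1.353: |R|=0.06485 <1
  x=-3.791: |R|=1.15618 >1
  x=-3.708: |R|=1.12908 >1
Stable set (-3.3333, 0).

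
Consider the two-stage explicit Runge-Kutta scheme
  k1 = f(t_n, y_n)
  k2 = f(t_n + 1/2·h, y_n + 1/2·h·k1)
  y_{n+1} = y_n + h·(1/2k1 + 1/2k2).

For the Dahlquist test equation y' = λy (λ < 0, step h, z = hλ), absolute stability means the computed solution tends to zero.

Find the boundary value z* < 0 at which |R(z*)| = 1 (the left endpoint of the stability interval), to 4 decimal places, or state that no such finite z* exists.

Set f=λy, z=hλ:
  k1=λy_n ⇒ h·k1=z·y_n;  k2=λ(1+1/2z)y_n ⇒ h·k2=z(1+1/2z)y_n
  y_{n+1}/y_n = 1 + 1/2z + 1/2z(1+1/2z) = 1 + z + 1/4z²
  Hence R(z) = 1 + z + 1/4z².

Solve |R(x)|<1 on ℝ⁻.
x=-1.46: |R|=0.0729
R=1: x+1/4x²=0 ⇒ x=−4=-4.0000; min R=1−1/(4·1/4)=0.0000>−1
Confirm numerically:
  x=-3.949: |R|=0.94965 <1
  x=-1.819: |R|=0.00819 <1
  x=-1.795: |R|=0.01051 <1
  x=-4.358: |R|=1.39004 >1
  x=-4.233: |R|=1.24657 >1
So |R|<1 on (-4.0000, 0).

left endpoint -4.0000.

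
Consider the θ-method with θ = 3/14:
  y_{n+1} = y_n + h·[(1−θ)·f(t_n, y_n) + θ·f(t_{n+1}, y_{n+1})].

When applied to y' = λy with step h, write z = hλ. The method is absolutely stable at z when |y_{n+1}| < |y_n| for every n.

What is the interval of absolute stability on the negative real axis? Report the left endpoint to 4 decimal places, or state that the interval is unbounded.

With y'=λy (z=hλ):
  y_{n+1} = y_n + z·[11/14·y_n + 3/14·y_{n+1}] ⇒ (1 − 3/14z)y_{n+1} = (1 + 11/14z)y_n
  ⇒ R(z) = (1 + 11/14z)/(1 − 3/14z).

Boundary: |R(x)|=1, x<0.
x=-0.53: |R|=0.5241
R=−1: 1+11/14x = −1+3/14x ⇒ -4/7x=2 ⇒ x=2/(-4/7)=-3.5000
Confirm numerically:
  x=-3.008: |R|=0.82905 <1
  x=-2.226: |R|=0.50711 <1
  x=-1.962: |R|=0.38127 <1
  x=-1.527: |R|=0.15053 <1
  x=-4.086: |R|=1.17854 >1
  x=-3.894: |R|=1.12273 >1
So |R|<1 on (-3.5000, 0).

(-3.5000, 0).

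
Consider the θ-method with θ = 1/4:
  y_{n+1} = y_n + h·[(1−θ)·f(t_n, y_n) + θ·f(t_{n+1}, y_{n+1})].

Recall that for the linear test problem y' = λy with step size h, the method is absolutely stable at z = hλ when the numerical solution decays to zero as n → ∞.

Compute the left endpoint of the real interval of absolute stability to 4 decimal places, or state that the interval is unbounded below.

Test eqn y'=λy, z=hλ:
  y_{n+1} = y_n + z·[3/4·y_n + 1/4·y_{n+1}] ⇒ (1 − 1/4z)y_{n+1} = (1 + 3/4z)y_n
  R(z) = (1 + 3/4z)/(1 − 1/4z).

Need |R(x)|<1, x<0.
x=-0.83: |R|=0.3126
R=−1: 1+3/4x = −1+1/4x ⇒ -1/2x=2 ⇒ x=2/(-1/2)=-4.0000
Confirm numerically:
  x=-3.618: |R|=0.89971 <1
  x=-3.607: |R|=0.89667 <1
  x=-3.453: |R|=0.85321 <1
  x=-4.266: |R|=1.06436 >1
  x=-4.231: |R|=1.05613 >1
  x=-4.222: |R|=1.05400 >1
Interval (-4.0000, 0).

left endpoint -4.0000.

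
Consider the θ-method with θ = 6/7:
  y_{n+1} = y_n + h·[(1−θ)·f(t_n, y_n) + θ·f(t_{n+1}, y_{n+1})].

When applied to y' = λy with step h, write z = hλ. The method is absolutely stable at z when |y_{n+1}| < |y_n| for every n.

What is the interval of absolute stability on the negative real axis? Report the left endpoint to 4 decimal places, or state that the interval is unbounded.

interval (−∞, 0).

On y'=λy, z=hλ:
  y_{n+1} = y_n + z·[1/7·y_n + 6/7·y_{n+1}] ⇒ (1 − 6/7z)y_{n+1} = (1 + 1/7z)y_n
  ⇒ R(z) = (1 + 1/7z)/(1 − 6/7z).

Need |R(x)|<1, x<0.
x=-1.07: |R|=0.4419
x=-2: |R|=0.2632
x=-10: |R|=0.0448
x=-100: |R|=0.1532
θ=6/7≥1/2 ⇒ |1+1/7x|<|1−6/7x| ∀x<0 ⇒ interval (−∞,0).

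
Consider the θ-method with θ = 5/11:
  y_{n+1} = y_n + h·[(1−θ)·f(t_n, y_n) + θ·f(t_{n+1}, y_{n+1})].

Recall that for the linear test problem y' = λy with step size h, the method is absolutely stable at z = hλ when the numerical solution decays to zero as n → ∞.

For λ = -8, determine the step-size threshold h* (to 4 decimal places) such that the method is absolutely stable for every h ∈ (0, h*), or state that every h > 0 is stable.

(-22.0000,0); λ=-8 ⇒ h* = (22)/8 = 2.7500.

Set f=λy, z=hλ:
  y_{n+1} = y_n + z·[6/11·y_n + 5/11·y_{n+1}] ⇒ (1 − 5/11z)y_{n+1} = (1 + 6/11z)y_n
  R(z) = (1 + 6/11z)/(1 − 5/11z).

Solve |R(x)|<1 on ℝ⁻.
x=-0.41: |R|=0.6544
R=−1: 1+6/11x = −1+5/11x ⇒ -1/11x=2 ⇒ x=2/(-1/11)=-22.0000
Confirm numerically:
  x=-18.495: |R|=0.96613 <1
  x=-16.165: |R|=0.93646 <1
  x=-14.723: |R|=0.91400 <1
  x=-22.430: |R|=1.00349 >1
  x=-22.288: |R|=1.00235 >1
  x=-22.175: |R|=1.00144 >1
Interval (-22.0000, 0).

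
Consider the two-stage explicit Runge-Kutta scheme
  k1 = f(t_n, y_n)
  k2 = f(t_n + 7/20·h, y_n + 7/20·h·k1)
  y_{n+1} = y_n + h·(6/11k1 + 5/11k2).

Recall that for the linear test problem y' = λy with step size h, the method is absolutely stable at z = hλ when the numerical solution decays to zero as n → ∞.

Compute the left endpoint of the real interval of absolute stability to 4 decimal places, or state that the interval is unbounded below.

On y'=λy, z=hλ:
  k1=λy_n ⇒ h·k1=z·y_n;  k2=λ(1+7/20z)y_n ⇒ h·k2=z(1+7/20z)y_n
  y_{n+1}/y_n = 1 + 6/11z + 5/11z(1+7/20z) = 1 + z + 7/44z²
  Hence R(z) = 1 + z + 7/44z².

Need |R(x)|<1, x<0.
x=-0.38: |R|=0.6430
R=1: x+7/44x²=0 ⇒ x=−44/7=-6.2857; min R=1−1/(4·7/44)=-0.5714>−1
Confirm numerically:
  x=-6.204: |R|=0.91935 <1
  x=-6.125: |R|=0.84339 <1
  x=-4.912: |R|=0.07350 <1
  x=-3.222: |R|=0.57043 <1
  x=-6.434: |R|=1.15178 >1
  x=-6.428: |R|=1.14551 >1
So |R|<1 on (-6.2857, 0).

left endpoint -6.2857.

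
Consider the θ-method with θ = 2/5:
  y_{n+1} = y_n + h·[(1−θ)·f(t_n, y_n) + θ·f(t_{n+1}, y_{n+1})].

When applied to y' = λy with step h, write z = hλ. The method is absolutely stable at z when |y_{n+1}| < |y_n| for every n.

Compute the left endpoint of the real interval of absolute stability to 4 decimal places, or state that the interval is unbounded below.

left endpoint -10.0000.

Test eqn y'=λy, z=hλ:
  y_{n+1} = y_n + z·[3/5·y_n + 2/5·y_{n+1}] ⇒ (1 − 2/5z)y_{n+1} = (1 + 3/5z)y_n
  so R(z) = (1 + 3/5z)/(1 − 2/5z).

Boundary: |R(x)|=1, x<0.
x=-1.05: |R|=0.2606
R=−1: 1+3/5x = −1+2/5x ⇒ -1/5x=2 ⇒ x=2/(-1/5)=-10.0000
Confirm numerically:
  x=-9.666: |R|=0.98627 <1
  x=-7.733: |R|=0.88923 <1
  x=-5.688: |R|=0.73669 <1
  x=-10.590: |R|=1.02254 >1
  x=-10.176: |R|=1.00694 >1
Interval (-10.0000, 0).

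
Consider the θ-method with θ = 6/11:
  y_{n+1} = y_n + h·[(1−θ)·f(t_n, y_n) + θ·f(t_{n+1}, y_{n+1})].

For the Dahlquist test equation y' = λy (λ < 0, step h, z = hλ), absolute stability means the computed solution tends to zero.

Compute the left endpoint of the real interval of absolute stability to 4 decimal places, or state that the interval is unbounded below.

On y'=λy, z=hλ:
  y_{n+1} = y_n + z·[5/11·y_n + 6/11·y_{n+1}] ⇒ (1 − 6/11z)y_{n+1} = (1 + 5/11z)y_n
  R(z) = (1 + 5/11z)/(1 − 6/11z).

Boundary: |R(x)|=1, x<0.
x=-0.6: |R|=0.5479
x=-2: |R|=0.0435
x=-10: |R|=0.5493
x=-100: |R|=0.8003
θ=6/11≥1/2 ⇒ |1+5/11x|<|1−6/11x| ∀x<0 ⇒ interval (−∞,0).

(−∞, 0) — no finite endpoint.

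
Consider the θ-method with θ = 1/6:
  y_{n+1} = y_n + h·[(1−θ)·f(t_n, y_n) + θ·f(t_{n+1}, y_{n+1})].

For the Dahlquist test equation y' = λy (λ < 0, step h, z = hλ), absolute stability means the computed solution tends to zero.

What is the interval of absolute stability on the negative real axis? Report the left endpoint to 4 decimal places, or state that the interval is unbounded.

Set f=λy, z=hλ:
  y_{n+1} = y_n + z·[5/6·y_n + 1/6·y_{n+1}] ⇒ (1 − 1/6z)y_{n+1} = (1 + 5/6z)y_n
  ⇒ R(z) = (1 + 5/6z)/(1 − 1/6z).

Boundary: |R(x)|=1, x<0.
x=-1.44: |R|=0.1613
R=−1: 1+5/6x = −1+1/6x ⇒ -2/3x=2 ⇒ x=2/(-2/3)=-3.0000
Confirm numerically:
  x=-2.724: |R|=0.87345 <1
  x=-2.447: |R|=0.73813 <1
  x=-1.523: |R|=0.21467 <1
  x=-3.554: |R|=1.23194 >1
  x=-3.490: |R|=1.20653 >1
  x=-3.448: |R|=1.18967 >1
So |R|<1 on (-3.0000, 0).

(-3.0000, 0).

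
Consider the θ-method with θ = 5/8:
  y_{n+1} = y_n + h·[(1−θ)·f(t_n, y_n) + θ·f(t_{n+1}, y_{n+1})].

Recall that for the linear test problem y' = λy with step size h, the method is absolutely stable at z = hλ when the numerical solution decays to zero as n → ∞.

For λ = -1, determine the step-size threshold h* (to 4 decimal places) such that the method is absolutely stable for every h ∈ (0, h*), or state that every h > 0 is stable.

unbounded; (−∞, 0). Any h>0 works for λ=-1.

On y'=λy, z=hλ:
  y_{n+1} = y_n + z·[3/8·y_n + 5/8·y_{n+1}] ⇒ (1 − 5/8z)y_{n+1} = (1 + 3/8z)y_n
  Hence R(z) = (1 + 3/8z)/(1 − 5/8z).

Need |R(x)|<1, x<0.
x=-1.08: |R|=0.3552
x=-2: |R|=0.1111
x=-10: |R|=0.3793
x=-100: |R|=0.5748
θ=5/8≥1/2 ⇒ |1+3/8x|<|1−5/8x| ∀x<0 ⇒ stable on all of ℝ⁻.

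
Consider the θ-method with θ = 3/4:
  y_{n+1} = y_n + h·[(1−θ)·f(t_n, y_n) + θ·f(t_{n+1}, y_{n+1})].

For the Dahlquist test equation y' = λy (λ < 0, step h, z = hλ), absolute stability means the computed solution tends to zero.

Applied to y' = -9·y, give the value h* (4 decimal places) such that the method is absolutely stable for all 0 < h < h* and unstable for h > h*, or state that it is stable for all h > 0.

Set f=λy, z=hλ:
  y_{n+1} = y_n + z·[1/4·y_n + 3/4·y_{n+1}] ⇒ (1 − 3/4z)y_{n+1} = (1 + 1/4z)y_n
  so R(z) = (1 + 1/4z)/(1 − 3/4z).

Boundary: |R(x)|=1, x<0.
x=-1.27: |R|=0.3496
x=-2: |R|=0.2000
x=-10: |R|=0.1765
x=-100: |R|=0.3158
θ=3/4≥1/2 ⇒ |1+1/4x|<|1−3/4x| ∀x<0 ⇒ stable on all of ℝ⁻.

unbounded; (−∞, 0). Any h>0 works for λ=-9.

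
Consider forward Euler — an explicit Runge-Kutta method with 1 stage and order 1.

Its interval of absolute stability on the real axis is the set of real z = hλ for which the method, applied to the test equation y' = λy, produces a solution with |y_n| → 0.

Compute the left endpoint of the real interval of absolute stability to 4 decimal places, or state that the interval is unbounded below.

With y'=λy (z=hλ):
  order 1, 1-stage ⇒ R(z)=1+z
  (e.g. R(-0.47)=0.53000, |R|=0.53000)

Need |R(x)|<1, x<0.
x=-0.47: |R|=0.5300
|R(-2.12)|=1.1200 |R(-1.96)|=0.9600 |R(-1.77)|=0.7700
Bisect:
  x_lo=-2.3573 |R|=1.3573  x_hi=-0.3268 |R|=0.6732
  mid=-1.34201 |R|=0.34201 →hi
  mid=-1.84964 |R|=0.84964 →hi
  mid=-2.10346 |R|=1.10346 →lo
  mid=-1.97655 |R|=0.97655 →hi
  mid=-2.04000 |R|=1.04000 →lo
  mid=-2.00828 |R|=1.00828 →lo
  mid=-1.99241 |R|=0.99241 →hi
  mid=-2.00035 |R|=1.00035 →lo
  ...
  [-2.00010,-1.99997] ⇒ x*=-2.0000
Interval (-2.0000, 0).

z* = -2.0000.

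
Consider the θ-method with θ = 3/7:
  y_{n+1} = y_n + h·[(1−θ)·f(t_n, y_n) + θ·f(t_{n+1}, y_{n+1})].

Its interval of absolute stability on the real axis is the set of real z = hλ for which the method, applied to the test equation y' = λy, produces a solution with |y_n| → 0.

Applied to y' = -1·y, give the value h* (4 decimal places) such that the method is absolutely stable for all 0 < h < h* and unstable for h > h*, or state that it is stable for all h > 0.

(-14.0000,0); λ=-1 ⇒ h* = (14)/1 = 14.0000.

Test eqn y'=λy, z=hλ:
  y_{n+1} = y_n + z·[4/7·y_n + 3/7·y_{n+1}] ⇒ (1 − 3/7z)y_{n+1} = (1 + 4/7z)y_n
  so R(z) = (1 + 4/7z)/(1 − 3/7z).

Solve |R(x)|<1 on ℝ⁻.
x=-0.48: |R|=0.6019
R=−1: 1+4/7x = −1+3/7x ⇒ -1/7x=2 ⇒ x=2/(-1/7)=-14.0000
Confirm numerically:
  x=-10.277: |R|=0.90159 <1
  x=-9.526: |R|=0.87425 <1
  x=-8.610: |R|=0.83582 <1
  x=-6.353: |R|=0.70655 <1
  x=-14.527: |R|=1.01042 >1
  x=-14.273: |R|=1.00548 >1
  x=-14.161: |R|=1.00325 >1
Stable set (-14.0000, 0).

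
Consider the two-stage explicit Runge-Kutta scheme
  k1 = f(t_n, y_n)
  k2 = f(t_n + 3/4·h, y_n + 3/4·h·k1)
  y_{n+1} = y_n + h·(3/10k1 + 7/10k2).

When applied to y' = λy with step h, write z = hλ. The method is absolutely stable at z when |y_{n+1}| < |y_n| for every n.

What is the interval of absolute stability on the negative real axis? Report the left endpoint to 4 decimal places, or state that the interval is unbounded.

Set f=λy, z=hλ:
  k1=λy_n ⇒ h·k1=z·y_n;  k2=λ(1+3/4z)y_n ⇒ h·k2=z(1+3/4z)y_n
  y_{n+1}/y_n = 1 + 3/10z + 7/10z(1+3/4z) = 1 + z + 21/40z²
  R(z) = 1 + z + 21/40z².

Find x<0 with |R(x)|<1.
x=-0.67: |R|=0.5657
R=1: x+21/40x²=0 ⇒ x=−40/21=-1.9048; min R=1−1/(4·21/40)=0.5238>−1
Confirm numerically:
  x=-1.826: |R|=0.92449 <1
  x=-1.610: |R|=0.75085 <1
  x=-1.370: |R|=0.61537 <1
  x=-1.329: |R|=0.59828 <1
  x=-2.503: |R|=1.78613 >1
  x=-1.976: |R|=1.07390 >1
Interval (-1.9048, 0).

(-1.9048, 0).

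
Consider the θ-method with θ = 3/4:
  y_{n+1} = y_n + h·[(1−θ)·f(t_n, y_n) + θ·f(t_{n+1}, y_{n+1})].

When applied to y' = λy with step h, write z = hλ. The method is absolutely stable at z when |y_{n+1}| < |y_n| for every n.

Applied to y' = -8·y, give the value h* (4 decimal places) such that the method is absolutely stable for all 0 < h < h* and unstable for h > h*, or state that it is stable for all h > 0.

(−∞, 0) — no finite endpoint. Any h>0 works for λ=-8.

With y'=λy (z=hλ):
  y_{n+1} = y_n + z·[1/4·y_n + 3/4·y_{n+1}] ⇒ (1 − 3/4z)y_{n+1} = (1 + 1/4z)y_n
  Hence R(z) = (1 + 1/4z)/(1 − 3/4z).

Boundary: |R(x)|=1, x<0.
x=-0.92: |R|=0.4556
x=-2: |R|=0.2000
x=-10: |R|=0.1765
x=-100: |R|=0.3158
θ=3/4≥1/2 ⇒ |1+1/4x|<|1−3/4x| ∀x<0 ⇒ unbounded interval.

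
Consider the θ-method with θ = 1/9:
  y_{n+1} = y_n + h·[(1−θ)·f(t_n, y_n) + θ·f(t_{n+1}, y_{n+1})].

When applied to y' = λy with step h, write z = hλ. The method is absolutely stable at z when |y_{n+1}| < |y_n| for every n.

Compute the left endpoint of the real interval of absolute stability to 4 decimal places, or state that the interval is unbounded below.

left endpoint -2.5714.

Test eqn y'=λy, z=hλ:
  y_{n+1} = y_n + z·[8/9·y_n + 1/9·y_{n+1}] ⇒ (1 − 1/9z)y_{n+1} = (1 + 8/9z)y_n
  Hence R(z) = (1 + 8/9z)/(1 − 1/9z).

Boundary: |R(x)|=1, x<0.
x=-1.67: |R|=0.4086
R=−1: 1+8/9x = −1+1/9x ⇒ -7/9x=2 ⇒ x=2/(-7/9)=-2.5714
Confirm numerically:
  x=-2.000: |R|=0.63636 <1
  x=-1.756: |R|=0.46932 <1
  x=-1.476: |R|=0.26804 <1
  x=-1.051: |R|=0.05890 <1
  x=-3.140: |R|=1.32784 >1
  x=-3.086: |R|=1.29803 >1
Interval (-2.5714, 0).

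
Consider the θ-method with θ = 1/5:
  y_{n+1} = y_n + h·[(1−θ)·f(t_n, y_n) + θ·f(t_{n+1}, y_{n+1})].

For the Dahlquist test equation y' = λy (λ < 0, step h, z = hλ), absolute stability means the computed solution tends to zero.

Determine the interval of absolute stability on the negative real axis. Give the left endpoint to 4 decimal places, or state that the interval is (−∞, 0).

z∈(-3.3333,0).

On y'=λy, z=hλ:
  y_{n+1} = y_n + z·[4/5·y_n + 1/5·y_{n+1}] ⇒ (1 − 1/5z)y_{n+1} = (1 + 4/5z)y_n
  Hence R(z) = (1 + 4/5z)/(1 − 1/5z).

Solve |R(x)|<1 on ℝ⁻.
x=-0.63: |R|=0.4405
R=−1: 1+4/5x = −1+1/5x ⇒ -3/5x=2 ⇒ x=2/(-3/5)=-3.3333
Confirm numerically:
  x=-3.285: |R|=0.98250 <1
  x=-1.709: |R|=0.27366 <1
  x=-1.536: |R|=0.17503 <1
  x=-3.872: |R|=1.18215 >1
  x=-3.816: |R|=1.16425 >1
  x=-3.440: |R|=1.03791 >1
Interval (-3.3333, 0).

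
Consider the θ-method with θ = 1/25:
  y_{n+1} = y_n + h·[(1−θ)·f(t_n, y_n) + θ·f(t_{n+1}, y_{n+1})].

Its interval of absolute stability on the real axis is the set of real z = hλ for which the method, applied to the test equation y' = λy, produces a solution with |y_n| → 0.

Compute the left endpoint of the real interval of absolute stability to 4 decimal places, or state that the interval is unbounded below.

With y'=λy (z=hλ):
  y_{n+1} = y_n + z·[24/25·y_n + 1/25·y_{n+1}] ⇒ (1 − 1/25z)y_{n+1} = (1 + 24/25z)y_n
  ⇒ R(z) = (1 + 24/25z)/(1 − 1/25z).

Need |R(x)|<1, x<0.
x=-0.62: |R|=0.3950
R=−1: 1+24/25x = −1+1/25x ⇒ -23/25x=2 ⇒ x=2/(-23/25)=-2.1739
Confirm numerically:
  x=-1.923: |R|=0.78565 <1
  x=-1.857: |R|=0.72860 <1
  x=-1.423: |R|=0.34636 <1
  x=-1.355: |R|=0.28533 <1
  x=-2.730: |R|=1.46123 >1
  x=-2.591: |R|=1.34769 >1
  x=-2.415: |R|=1.20226 >1
Interval (-2.1739, 0).

z* = -2.1739.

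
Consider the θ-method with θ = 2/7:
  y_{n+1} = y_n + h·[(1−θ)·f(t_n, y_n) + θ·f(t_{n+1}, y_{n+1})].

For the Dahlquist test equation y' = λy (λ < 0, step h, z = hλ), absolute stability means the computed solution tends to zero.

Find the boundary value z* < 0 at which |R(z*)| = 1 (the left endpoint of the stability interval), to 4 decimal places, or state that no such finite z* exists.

Test eqn y'=λy, z=hλ:
  y_{n+1} = y_n + z·[5/7·y_n + 2/7·y_{n+1}] ⇒ (1 − 2/7z)y_{n+1} = (1 + 5/7z)y_n
  ⇒ R(z) = (1 + 5/7z)/(1 − 2/7z).

Boundary: |R(x)|=1, x<0.
x=-1.6: |R|=0.0980
R=−1: 1+5/7x = −1+2/7x ⇒ -3/7x=2 ⇒ x=2/(-3/7)=-4.6667
Confirm numerically:
  x=-4.067: |R|=0.88113 <1
  x=-3.714: |R|=0.80191 <1
  x=-3.400: |R|=0.72464 <1
  x=-3.141: |R|=0.65540 <1
  x=-5.116: |R|=1.07823 >1
  x=-5.074: |R|=1.07126 >1
  x=-4.806: |R|=1.02516 >1
Interval (-4.6667, 0).

z* = -4.6667.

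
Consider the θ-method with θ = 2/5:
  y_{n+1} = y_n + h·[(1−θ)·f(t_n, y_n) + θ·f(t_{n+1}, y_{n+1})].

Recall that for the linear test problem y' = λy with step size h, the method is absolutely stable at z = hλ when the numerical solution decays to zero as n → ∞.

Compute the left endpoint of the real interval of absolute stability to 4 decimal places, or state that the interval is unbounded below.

Set f=λy, z=hλ:
  y_{n+1} = y_n + z·[3/5·y_n + 2/5·y_{n+1}] ⇒ (1 − 2/5z)y_{n+1} = (1 + 3/5z)y_n
  R(z) = (1 + 3/5z)/(1 − 2/5z).

Find x<0 with |R(x)|<1.
x=-0.98: |R|=0.2960
R=−1: 1+3/5x = −1+2/5x ⇒ -1/5x=2 ⇒ x=2/(-1/5)=-10.0000
Confirm numerically:
  x=-8.569: |R|=0.93536 <1
  x=-8.235: |R|=0.91779 <1
  x=-7.319: |R|=0.86348 <1
  x=-10.251: |R|=1.00984 >1
  x=-10.086: |R|=1.00342 >1
Interval (-10.0000, 0).

left endpoint -10.0000.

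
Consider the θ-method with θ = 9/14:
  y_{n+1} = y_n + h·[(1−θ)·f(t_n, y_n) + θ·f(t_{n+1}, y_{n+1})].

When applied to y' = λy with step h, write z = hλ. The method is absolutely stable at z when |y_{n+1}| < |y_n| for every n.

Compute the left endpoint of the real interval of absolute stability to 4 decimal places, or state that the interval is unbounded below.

With y'=λy (z=hλ):
  y_{n+1} = y_n + z·[5/14·y_n + 9/14·y_{n+1}] ⇒ (1 − 9/14z)y_{n+1} = (1 + 5/14z)y_n
  ⇒ R(z) = (1 + 5/14z)/(1 − 9/14z).

Solve |R(x)|<1 on ℝ⁻.
x=-0.59: |R|=0.5722
x=-2: |R|=0.1250
x=-10: |R|=0.3462
x=-100: |R|=0.5317
θ=9/14≥1/2 ⇒ |1+5/14x|<|1−9/14x| ∀x<0 ⇒ unbounded interval.

(−∞, 0) — no finite endpoint.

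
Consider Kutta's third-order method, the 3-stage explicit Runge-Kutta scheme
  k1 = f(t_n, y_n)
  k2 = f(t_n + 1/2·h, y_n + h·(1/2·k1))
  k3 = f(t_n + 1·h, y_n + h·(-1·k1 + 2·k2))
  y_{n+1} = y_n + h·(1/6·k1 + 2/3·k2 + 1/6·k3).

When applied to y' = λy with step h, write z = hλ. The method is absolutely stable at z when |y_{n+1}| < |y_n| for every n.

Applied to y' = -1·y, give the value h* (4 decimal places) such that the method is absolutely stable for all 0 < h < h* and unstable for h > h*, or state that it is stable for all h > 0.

(-2.5127,0); λ=-1 ⇒ h* = 2.5127.

On y'=λy, z=hλ:
  order 3, 3-stage ⇒ R(z)=1+z+z^2/2+z^3/6
  (e.g. R(-1.79)=-0.14384, |R|=0.14384)

Find x<0 with |R(x)|<1.
x=-1.79: |R|=0.1438
|R(-1.56)|=0.0241 |R(-1.28)|=0.1897 |R(-1.26)|=0.2004
Bisect:
  x_lo=-2.9344 |R|=1.8403  x_hi=-0.2872 |R|=0.7501
  mid=-1.61080 |R|=0.01005 →hi
  mid=-2.27261 |R|=0.64647 →hi
  mid=-2.60351 |R|=1.15558 →lo
  mid=-2.43806 |R|=0.88135 →hi
  mid=-2.52078 |R|=1.01326 →lo
  mid=-2.47942 |R|=0.94604 →hi
  mid=-2.50010 |R|=0.97933 →hi
  ...
  [-2.51286,-2.51270] ⇒ x*=-2.5127
Interval (-2.5127, 0).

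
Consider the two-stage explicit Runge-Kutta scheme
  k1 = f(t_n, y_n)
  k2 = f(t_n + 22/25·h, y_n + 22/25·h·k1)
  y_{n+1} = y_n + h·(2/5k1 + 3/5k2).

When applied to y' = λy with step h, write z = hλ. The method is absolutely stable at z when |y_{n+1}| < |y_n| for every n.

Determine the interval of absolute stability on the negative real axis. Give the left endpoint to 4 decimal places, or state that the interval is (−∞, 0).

On y'=λy, z=hλ:
  k1=λy_n ⇒ h·k1=z·y_n;  k2=λ(1+22/25z)y_n ⇒ h·k2=z(1+22/25z)y_n
  y_{n+1}/y_n = 1 + 2/5z + 3/5z(1+22/25z) = 1 + z + 66/125z²
  Hence R(z) = 1 + z + 66/125z².

Need |R(x)|<1, x<0.
x=-0.59: |R|=0.5938
R=1: x+66/125x²=0 ⇒ x=−125/66=-1.8939; min R=1−1/(4·66/125)=0.5265>−1
Confirm numerically:
  x=-1.847: |R|=0.95422 <1
  x=-1.807: |R|=0.91705 <1
  x=-1.150: |R|=0.54828 <1
  x=-0.949: |R|=0.52652 <1
  x=-2.259: |R|=1.43543 >1
  x=-2.095: |R|=1.22241 >1
  x=-1.972: |R|=1.08128 >1
Stable set (-1.8939, 0).

z∈(-1.8939,0).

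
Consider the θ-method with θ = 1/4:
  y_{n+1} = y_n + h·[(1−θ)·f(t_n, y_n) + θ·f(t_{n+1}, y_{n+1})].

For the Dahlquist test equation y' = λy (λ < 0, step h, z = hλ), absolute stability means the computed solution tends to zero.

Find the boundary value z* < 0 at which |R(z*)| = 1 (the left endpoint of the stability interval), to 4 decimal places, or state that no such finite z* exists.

With y'=λy (z=hλ):
  y_{n+1} = y_n + z·[3/4·y_n + 1/4·y_{n+1}] ⇒ (1 − 1/4z)y_{n+1} = (1 + 3/4z)y_n
  R(z) = (1 + 3/4z)/(1 − 1/4z).

Boundary: |R(x)|=1, x<0.
x=-1.5: |R|=0.0909
R=−1: 1+3/4x = −1+1/4x ⇒ -1/2x=2 ⇒ x=2/(-1/2)=-4.0000
Confirm numerically:
  x=-3.838: |R|=0.95866 <1
  x=-2.860: |R|=0.66764 <1
  x=-2.282: |R|=0.45304 <1
  x=-1.922: |R|=0.29821 <1
  x=-4.587: |R|=1.13672 >1
  x=-4.194: |R|=1.04735 >1
Interval (-4.0000, 0).

left endpoint -4.0000.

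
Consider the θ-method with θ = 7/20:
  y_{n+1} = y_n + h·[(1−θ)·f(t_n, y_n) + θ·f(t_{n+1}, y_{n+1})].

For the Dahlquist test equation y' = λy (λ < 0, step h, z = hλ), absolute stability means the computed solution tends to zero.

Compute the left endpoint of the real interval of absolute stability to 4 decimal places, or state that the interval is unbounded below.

Set f=λy, z=hλ:
  y_{n+1} = y_n + z·[13/20·y_n + 7/20·y_{n+1}] ⇒ (1 − 7/20z)y_{n+1} = (1 + 13/20z)y_n
  ⇒ R(z) = (1 + 13/20z)/(1 − 7/20z).

Need |R(x)|<1, x<0.
x=-1.18: |R|=0.1649
R=−1: 1+13/20x = −1+7/20x ⇒ -3/10x=2 ⇒ x=2/(-3/10)=-6.6667
Confirm numerically:
  x=-5.951: |R|=0.93036 <1
  x=-5.758: |R|=0.90959 <1
  x=-3.322: |R|=0.53604 <1
  x=-2.697: |R|=0.38738 <1
  x=-7.030: |R|=1.03150 >1
  x=-6.941: |R|=1.02400 >1
Interval (-6.6667, 0).

left endpoint -6.6667.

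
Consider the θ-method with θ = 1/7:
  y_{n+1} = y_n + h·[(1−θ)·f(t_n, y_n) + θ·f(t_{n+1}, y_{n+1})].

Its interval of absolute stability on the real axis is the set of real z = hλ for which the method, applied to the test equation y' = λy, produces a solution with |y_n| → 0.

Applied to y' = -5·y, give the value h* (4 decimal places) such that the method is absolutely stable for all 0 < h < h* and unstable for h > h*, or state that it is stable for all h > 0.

(-2.8000,0); λ=-5 ⇒ h* = (14/5)/5 = 0.5600.

On y'=λy, z=hλ:
  y_{n+1} = y_n + z·[6/7·y_n + 1/7·y_{n+1}] ⇒ (1 − 1/7z)y_{n+1} = (1 + 6/7z)y_n
  R(z) = (1 + 6/7z)/(1 − 1/7z).

Find x<0 with |R(x)|<1.
x=-0.31: |R|=0.7031
R=−1: 1+6/7x = −1+1/7x ⇒ -5/7x=2 ⇒ x=2/(-5/7)=-2.8000
Confirm numerically:
  x=-2.186: |R|=0.66580 <1
  x=-1.594: |R|=0.29835 <1
  x=-1.375: |R|=0.14925 <1
  x=-3.296: |R|=1.24087 >1
  x=-3.078: |R|=1.13792 >1
Interval (-2.8000, 0).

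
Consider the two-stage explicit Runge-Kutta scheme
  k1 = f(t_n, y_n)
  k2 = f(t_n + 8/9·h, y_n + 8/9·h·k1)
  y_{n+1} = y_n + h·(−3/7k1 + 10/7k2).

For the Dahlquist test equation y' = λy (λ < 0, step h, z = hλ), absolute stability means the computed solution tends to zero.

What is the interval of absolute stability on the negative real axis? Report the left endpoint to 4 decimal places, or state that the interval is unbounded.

On y'=λy, z=hλ:
  k1=λy_n ⇒ h·k1=z·y_n;  k2=λ(1+8/9z)y_n ⇒ h·k2=z(1+8/9z)y_n
  y_{n+1}/y_n = 1 − 3/7z + 10/7z(1+8/9z) = 1 + z + 80/63z²
  Hence R(z) = 1 + z + 80/63z².

Find x<0 with |R(x)|<1.
x=-1.09: |R|=1.4187
R=1: x+80/63x²=0 ⇒ x=−63/80=-0.7875; min R=1−1/(4·80/63)=0.8031>−1
Confirm numerically:
  x=-0.483: |R|=0.81324 <1
  x=-0.410: |R|=0.80346 <1
  x=-0.399: |R|=0.80316 <1
  x=-1.130: |R|=1.49146 >1
  x=-0.886: |R|=1.11082 >1
Stable set (-0.7875, 0).

z∈(-0.7875,0).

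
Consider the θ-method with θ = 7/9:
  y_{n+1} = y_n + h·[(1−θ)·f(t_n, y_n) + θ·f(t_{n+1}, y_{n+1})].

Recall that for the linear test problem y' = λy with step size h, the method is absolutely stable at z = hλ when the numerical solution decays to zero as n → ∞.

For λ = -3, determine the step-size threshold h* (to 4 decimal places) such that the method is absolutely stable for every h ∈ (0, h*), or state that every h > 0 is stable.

unbounded; (−∞, 0). Any h>0 works for λ=-3.

Test eqn y'=λy, z=hλ:
  y_{n+1} = y_n + z·[2/9·y_n + 7/9·y_{n+1}] ⇒ (1 − 7/9z)y_{n+1} = (1 + 2/9z)y_n
  so R(z) = (1 + 2/9z)/(1 − 7/9z).

Boundary: |R(x)|=1, x<0.
x=-1.78: |R|=0.2535
x=-2: |R|=0.2174
x=-10: |R|=0.1392
x=-100: |R|=0.2694
θ=7/9≥1/2 ⇒ |1+2/9x|<|1−7/9x| ∀x<0 ⇒ interval (−∞,0).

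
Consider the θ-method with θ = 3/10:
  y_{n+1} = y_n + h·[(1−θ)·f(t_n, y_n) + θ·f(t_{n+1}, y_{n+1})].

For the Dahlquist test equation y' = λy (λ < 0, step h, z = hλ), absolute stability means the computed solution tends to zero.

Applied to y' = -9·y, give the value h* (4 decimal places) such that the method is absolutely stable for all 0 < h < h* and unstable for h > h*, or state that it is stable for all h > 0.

Test eqn y'=λy, z=hλ:
  y_{n+1} = y_n + z·[7/10·y_n + 3/10·y_{n+1}] ⇒ (1 − 3/10z)y_{n+1} = (1 + 7/10z)y_n
  ⇒ R(z) = (1 + 7/10z)/(1 − 3/10z).

Find x<0 with |R(x)|<1.
x=-0.42: |R|=0.6270
R=−1: 1+7/10x = −1+3/10x ⇒ -2/5x=2 ⇒ x=2/(-2/5)=-5.0000
Confirm numerically:
  x=-4.597: |R|=0.93224 <1
  x=-4.386: |R|=0.89395 <1
  x=-3.219: |R|=0.63758 <1
  x=-2.092: |R|=0.28533 <1
  x=-5.523: |R|=1.07874 >1
  x=-5.299: |R|=1.04618 >1
  x=-5.283: |R|=1.04379 >1
Stable set (-5.0000, 0).

(-5.0000,0); λ=-9 ⇒ h* = (5)/9 = 0.5556.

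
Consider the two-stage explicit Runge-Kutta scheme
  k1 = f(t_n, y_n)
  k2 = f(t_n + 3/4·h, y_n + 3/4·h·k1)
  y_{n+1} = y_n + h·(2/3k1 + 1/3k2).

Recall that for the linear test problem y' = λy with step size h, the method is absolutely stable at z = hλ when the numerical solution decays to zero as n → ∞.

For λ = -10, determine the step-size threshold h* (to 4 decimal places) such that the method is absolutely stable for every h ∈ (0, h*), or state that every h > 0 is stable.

Set f=λy, z=hλ:
  k1=λy_n ⇒ h·k1=z·y_n;  k2=λ(1+3/4z)y_n ⇒ h·k2=z(1+3/4z)y_n
  y_{n+1}/y_n = 1 + 2/3z + 1/3z(1+3/4z) = 1 + z + 1/4z²
  Hence R(z) = 1 + z + 1/4z².

Boundary: |R(x)|=1, x<0.
x=-1.05: |R|=0.2256
R=1: x+1/4x²=0 ⇒ x=−4=-4.0000; min R=1−1/(4·1/4)=0.0000>−1
Confirm numerically:
  x=-3.714: |R|=0.73445 <1
  x=-2.402: |R|=0.04040 <1
  x=-2.342: |R|=0.02924 <1
  x=-4.482: |R|=1.54008 >1
  x=-4.394: |R|=1.43281 >1
So |R|<1 on (-4.0000, 0).

(-4.0000,0); λ=-10 ⇒ h* = (4)/10 = 0.4000.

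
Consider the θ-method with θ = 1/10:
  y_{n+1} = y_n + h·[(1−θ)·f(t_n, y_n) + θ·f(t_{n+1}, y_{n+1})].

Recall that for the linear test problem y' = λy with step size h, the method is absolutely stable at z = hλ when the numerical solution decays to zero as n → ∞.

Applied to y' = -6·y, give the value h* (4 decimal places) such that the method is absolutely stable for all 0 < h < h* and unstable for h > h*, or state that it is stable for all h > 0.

(-2.5000,0); λ=-6 ⇒ h* = (5/2)/6 = 0.4167.

With y'=λy (z=hλ):
  y_{n+1} = y_n + z·[9/10·y_n + 1/10·y_{n+1}] ⇒ (1 − 1/10z)y_{n+1} = (1 + 9/10z)y_n
  ⇒ R(z) = (1 + 9/10z)/(1 − 1/10z).

Boundary: |R(x)|=1, x<0.
x=-0.36: |R|=0.6525
R=−1: 1+9/10x = −1+1/10x ⇒ -4/5x=2 ⇒ x=2/(-4/5)=-2.5000
Confirm numerically:
  x=-2.330: |R|=0.88970 <1
  x=-1.866: |R|=0.57256 <1
  x=-1.403: |R|=0.23038 <1
  x=-3.046: |R|=1.33482 >1
  x=-2.978: |R|=1.29465 >1
  x=-2.675: |R|=1.11045 >1
Interval (-2.5000, 0).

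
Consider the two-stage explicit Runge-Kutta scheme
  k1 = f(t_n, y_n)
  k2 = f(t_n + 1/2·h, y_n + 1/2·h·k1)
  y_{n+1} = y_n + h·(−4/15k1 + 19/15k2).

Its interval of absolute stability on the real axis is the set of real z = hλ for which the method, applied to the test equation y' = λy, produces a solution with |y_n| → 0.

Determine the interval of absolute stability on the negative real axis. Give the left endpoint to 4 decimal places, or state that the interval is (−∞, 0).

z∈(-1.5789,0).

On y'=λy, z=hλ:
  k1=λy_n ⇒ h·k1=z·y_n;  k2=λ(1+1/2z)y_n ⇒ h·k2=z(1+1/2z)y_n
  y_{n+1}/y_n = 1 − 4/15z + 19/15z(1+1/2z) = 1 + z + 19/30z²
  R(z) = 1 + z + 19/30z².

Find x<0 with |R(x)|<1.
x=-0.61: |R|=0.6257
R=1: x+19/30x²=0 ⇒ x=−30/19=-1.5789; min R=1−1/(4·19/30)=0.6053>−1
Confirm numerically:
  x=-1.514: |R|=0.93772 <1
  x=-1.278: |R|=0.75641 <1
  x=-1.015: |R|=0.63748 <1
  x=-0.885: |R|=0.61104 <1
  x=-2.127: |R|=1.73828 >1
  x=-1.972: |R|=1.49090 >1
  x=-1.602: |R|=1.02339 >1
Stable set (-1.5789, 0).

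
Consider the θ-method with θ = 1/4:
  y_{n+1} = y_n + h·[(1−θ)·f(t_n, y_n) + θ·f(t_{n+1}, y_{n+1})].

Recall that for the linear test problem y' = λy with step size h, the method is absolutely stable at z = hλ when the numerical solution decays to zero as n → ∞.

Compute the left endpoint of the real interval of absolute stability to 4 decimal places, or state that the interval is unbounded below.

left endpoint -4.0000.

On y'=λy, z=hλ:
  y_{n+1} = y_n + z·[3/4·y_n + 1/4·y_{n+1}] ⇒ (1 − 1/4z)y_{n+1} = (1 + 3/4z)y_n
  Hence R(z) = (1 + 3/4z)/(1 − 1/4z).

Find x<0 with |R(x)|<1.
x=-0.9: |R|=0.2653
R=−1: 1+3/4x = −1+1/4x ⇒ -1/2x=2 ⇒ x=2/(-1/2)=-4.0000
Confirm numerically:
  x=-3.739: |R|=0.93255 <1
  x=-2.658: |R|=0.59688 <1
  x=-2.001: |R|=0.33378 <1
  x=-2.000: |R|=0.33333 <1
  x=-4.551: |R|=1.12887 >1
  x=-4.426: |R|=1.10112 >1
  x=-4.095: |R|=1.02347 >1
Stable set (-4.0000, 0).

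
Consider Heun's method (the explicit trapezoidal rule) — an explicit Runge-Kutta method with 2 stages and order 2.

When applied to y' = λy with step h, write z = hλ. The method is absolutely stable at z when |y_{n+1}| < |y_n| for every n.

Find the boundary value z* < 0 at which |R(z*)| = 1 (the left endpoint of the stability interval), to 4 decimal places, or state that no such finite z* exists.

left endpoint -2.0000.

On y'=λy, z=hλ:
  order 2, 2-stage ⇒ R(z)=1+z+z^2/2
  (e.g. R(-0.67)=0.55445, |R|=0.55445)

Need |R(x)|<1, x<0.
x=-0.67: |R|=0.5544
|R(-2.28)|=1.3192 |R(-1.55)|=0.6513 |R(-0.8)|=0.5200
Bisect:
  x_lo=-2.6003 |R|=1.7805  x_hi=-0.0906 |R|=0.9135
  mid=-1.34545 |R|=0.55967 →hi
  mid=-1.97288 |R|=0.97324 →hi
  mid=-2.28659 |R|=1.32765 →lo
  mid=-2.12973 |R|=1.13815 →lo
  mid=-2.05130 |R|=1.05262 →lo
  mid=-2.01209 |R|=1.01216 →lo
  mid=-1.99248 |R|=0.99251 →hi
  mid=-2.00229 |R|=1.00229 →lo
  mid=-1.99738 |R|=0.99739 →hi
  ...
  [-2.00014,-1.99999] ⇒ x*=-2.0000
So |R|<1 on (-2.0000, 0).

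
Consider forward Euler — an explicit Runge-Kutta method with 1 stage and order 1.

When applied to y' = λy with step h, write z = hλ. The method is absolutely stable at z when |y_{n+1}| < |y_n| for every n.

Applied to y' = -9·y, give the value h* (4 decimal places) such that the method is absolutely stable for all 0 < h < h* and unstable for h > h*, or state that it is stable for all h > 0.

(-2.0000,0); λ=-9 ⇒ h* = 0.2222.

Test eqn y'=λy, z=hλ:
  order 1, 1-stage ⇒ R(z)=1+z
  (e.g. R(-0.62)=0.38000, |R|=0.38000)

Boundary: |R(x)|=1, x<0.
x=-0.62: |R|=0.3800
|R(-1.58)|=0.5800 |R(-1.52)|=0.5200 |R(-1.2)|=0.2000
Bisect:
  x_lo=-2.4478 |R|=1.4478  x_hi=-0.0561 |R|=0.9439
  mid=-1.25193 |R|=0.25193 →hi
  mid=-1.84985 |R|=0.84985 →hi
  mid=-2.14881 |R|=1.14881 →lo
  mid=-1.99933 |R|=0.99933 →hi
  mid=-2.07407 |R|=1.07407 →lo
  mid=-2.03670 |R|=1.03670 →lo
  mid=-2.01802 |R|=1.01802 →lo
  mid=-2.00867 |R|=1.00867 →lo
  ...
  [-2.00006,-1.99992] ⇒ x*=-2.0000
So |R|<1 on (-2.0000, 0).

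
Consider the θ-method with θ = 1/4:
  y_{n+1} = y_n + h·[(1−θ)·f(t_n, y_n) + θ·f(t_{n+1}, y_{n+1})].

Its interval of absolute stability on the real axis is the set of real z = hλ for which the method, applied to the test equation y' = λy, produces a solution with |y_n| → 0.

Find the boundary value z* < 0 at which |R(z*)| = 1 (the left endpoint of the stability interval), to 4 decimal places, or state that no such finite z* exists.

With y'=λy (z=hλ):
  y_{n+1} = y_n + z·[3/4·y_n + 1/4·y_{n+1}] ⇒ (1 − 1/4z)y_{n+1} = (1 + 3/4z)y_n
  so R(z) = (1 + 3/4z)/(1 − 1/4z).

Need |R(x)|<1, x<0.
x=-1.53: |R|=0.1067
R=−1: 1+3/4x = −1+1/4x ⇒ -1/2x=2 ⇒ x=2/(-1/2)=-4.0000
Confirm numerically:
  x=-3.952: |R|=0.98793 <1
  x=-2.312: |R|=0.46515 <1
  x=-2.081: |R|=0.36885 <1
  x=-1.947: |R|=0.30957 <1
  x=-4.344: |R|=1.08245 >1
  x=-4.338: |R|=1.08107 >1
  x=-4.207: |R|=1.05044 >1
So |R|<1 on (-4.0000, 0).

left endpoint -4.0000.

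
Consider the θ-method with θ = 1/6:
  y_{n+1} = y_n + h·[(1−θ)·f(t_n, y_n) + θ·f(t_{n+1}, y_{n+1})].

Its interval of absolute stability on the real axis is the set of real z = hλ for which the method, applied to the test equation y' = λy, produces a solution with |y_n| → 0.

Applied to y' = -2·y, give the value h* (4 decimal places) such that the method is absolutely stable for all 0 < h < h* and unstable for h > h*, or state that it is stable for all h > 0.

(-3.0000,0); λ=-2 ⇒ h* = (3)/2 = 1.5000.

Set f=λy, z=hλ:
  y_{n+1} = y_n + z·[5/6·y_n + 1/6·y_{n+1}] ⇒ (1 − 1/6z)y_{n+1} = (1 + 5/6z)y_n
  ⇒ R(z) = (1 + 5/6z)/(1 − 1/6z).

Solve |R(x)|<1 on ℝ⁻.
x=-1.52: |R|=0.2128
R=−1: 1+5/6x = −1+1/6x ⇒ -2/3x=2 ⇒ x=2/(-2/3)=-3.0000
Confirm numerically:
  x=-2.279: |R|=0.65165 <1
  x=-2.219: |R|=0.61991 <1
  x=-2.186: |R|=0.60225 <1
  x=-3.455: |R|=1.19249 >1
  x=-3.358: |R|=1.15302 >1
Interval (-3.0000, 0).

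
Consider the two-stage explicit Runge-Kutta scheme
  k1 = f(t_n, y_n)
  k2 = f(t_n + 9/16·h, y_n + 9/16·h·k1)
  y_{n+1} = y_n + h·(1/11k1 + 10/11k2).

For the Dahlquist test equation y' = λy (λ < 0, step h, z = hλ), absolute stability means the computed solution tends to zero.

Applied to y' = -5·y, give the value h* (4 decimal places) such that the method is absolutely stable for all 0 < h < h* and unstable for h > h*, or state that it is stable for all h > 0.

(-1.9556,0); λ=-5 ⇒ h* = (88/45)/5 = 0.3911.

With y'=λy (z=hλ):
  k1=λy_n ⇒ h·k1=z·y_n;  k2=λ(1+9/16z)y_n ⇒ h·k2=z(1+9/16z)y_n
  y_{n+1}/y_n = 1 + 1/11z + 10/11z(1+9/16z) = 1 + z + 45/88z²
  R(z) = 1 + z + 45/88z².

Find x<0 with |R(x)|<1.
x=-1.79: |R|=0.8485
R=1: x+45/88x²=0 ⇒ x=−88/45=-1.9556; min R=1−1/(4·45/88)=0.5111>−1
Confirm numerically:
  x=-1.700: |R|=0.77784 <1
  x=-1.470: |R|=0.63501 <1
  x=-1.091: |R|=0.51767 <1
  x=-0.885: |R|=0.51551 <1
  x=-2.452: |R|=1.62247 >1
  x=-2.294: |R|=1.39702 >1
  x=-2.278: |R|=1.37561 >1
Stable set (-1.9556, 0).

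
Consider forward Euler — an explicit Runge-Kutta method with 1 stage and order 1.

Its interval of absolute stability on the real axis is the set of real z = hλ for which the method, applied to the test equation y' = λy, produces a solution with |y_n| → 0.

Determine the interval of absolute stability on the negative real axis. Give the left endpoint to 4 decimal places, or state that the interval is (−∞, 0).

Test eqn y'=λy, z=hλ:
  order 1, 1-stage ⇒ R(z)=1+z
  (e.g. R(-1.04)=-0.04000, |R|=0.04000)

Find x<0 with |R(x)|<1.
x=-1.04: |R|=0.0400
|R(-1.83)|=0.8300 |R(-1.7)|=0.7000 |R(-1.55)|=0.5500
Bisect:
  x_lo=-2.8354 |R|=1.8354  x_hi=-0.0652 |R|=0.9348
  mid=-1.45029 |R|=0.45029 →hi
  mid=-2.14284 |R|=1.14284 →lo
  mid=-1.79656 |R|=0.79656 →hi
  mid=-1.96970 |R|=0.96970 →hi
  mid=-2.05627 |R|=1.05627 →lo
  mid=-2.01298 |R|=1.01298 →lo
  mid=-1.99134 |R|=0.99134 →hi
  ...
  [-2.00013,-1.99996] ⇒ x*=-2.0000
So |R|<1 on (-2.0000, 0).

(-2.0000, 0).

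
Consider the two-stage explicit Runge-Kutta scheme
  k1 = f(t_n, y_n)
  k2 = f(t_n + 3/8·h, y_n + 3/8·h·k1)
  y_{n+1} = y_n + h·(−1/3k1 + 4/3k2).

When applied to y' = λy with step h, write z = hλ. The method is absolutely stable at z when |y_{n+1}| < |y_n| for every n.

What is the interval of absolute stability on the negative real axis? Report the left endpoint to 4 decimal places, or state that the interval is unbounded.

(-2.0000, 0).

With y'=λy (z=hλ):
  k1=λy_n ⇒ h·k1=z·y_n;  k2=λ(1+3/8z)y_n ⇒ h·k2=z(1+3/8z)y_n
  y_{n+1}/y_n = 1 − 1/3z + 4/3z(1+3/8z) = 1 + z + 1/2z²
  Hence R(z) = 1 + z + 1/2z².

Solve |R(x)|<1 on ℝ⁻.
x=-1.32: |R|=0.5512
R=1: x+1/2x²=0 ⇒ x=−2=-2.0000; min R=1−1/(4·1/2)=0.5000>−1
Confirm numerically:
  x=-1.202: |R|=0.52040 <1
  x=-1.127: |R|=0.50806 <1
  x=-0.890: |R|=0.50605 <1
  x=-0.871: |R|=0.50832 <1
  x=-2.109: |R|=1.11494 >1
  x=-2.101: |R|=1.10610 >1
Stable set (-2.0000, 0).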